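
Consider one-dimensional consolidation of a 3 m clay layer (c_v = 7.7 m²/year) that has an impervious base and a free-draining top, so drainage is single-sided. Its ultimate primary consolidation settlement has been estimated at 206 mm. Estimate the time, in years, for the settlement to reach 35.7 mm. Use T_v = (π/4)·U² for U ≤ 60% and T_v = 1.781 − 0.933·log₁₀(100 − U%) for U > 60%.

t ≈ 0.0276 years

Drainage path length: H_d = H = 3 m (single drainage).
U = S(t)/S_ult = 35.7/206 = 0.1733.
U ≤ 60%: T_v = (π/4)·U² = (π/4)×0.1733² = 0.023588.
t = T_v·H_d²/c_v = 0.023588×3²/7.7 = 0.02757 years.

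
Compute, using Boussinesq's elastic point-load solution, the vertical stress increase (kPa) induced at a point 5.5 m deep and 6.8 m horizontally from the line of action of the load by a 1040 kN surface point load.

Boussinesq vertical stress below a point load on an elastic half-space:
Δσ_z = 3P/(2πz²) · [1 + (r/z)²]^(−5/2)
r/z = 6.8/5.5 = 1.2364; [1+(r/z)²]^(−5/2) = 0.098356.
Δσ_z = 3×1040/(2π×5.5²) × 0.098356 = 16.415 × 0.098356 = 1.615 kPa

Δσ_z ≈ 1.61 kPa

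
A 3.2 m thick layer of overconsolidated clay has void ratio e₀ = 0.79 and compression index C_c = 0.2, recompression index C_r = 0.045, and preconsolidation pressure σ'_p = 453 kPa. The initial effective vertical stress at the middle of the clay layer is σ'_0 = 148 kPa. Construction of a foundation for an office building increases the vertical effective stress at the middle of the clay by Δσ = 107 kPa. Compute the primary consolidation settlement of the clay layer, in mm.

S_c ≈ 19 mm

Final effective stress: σ'_f = 148 + 107 = 255 kPa.
σ'_f = 255 ≤ σ'_p = 453 kPa, so the clay remains overconsolidated and only the recompression index applies:
S_c = C_r·H/(1+e₀)·log₁₀(σ'_f/σ'_0) = 0.045×3.2/1.79×log₁₀(255/148)
    = 0.080447 × 0.23628 = 0.01901 m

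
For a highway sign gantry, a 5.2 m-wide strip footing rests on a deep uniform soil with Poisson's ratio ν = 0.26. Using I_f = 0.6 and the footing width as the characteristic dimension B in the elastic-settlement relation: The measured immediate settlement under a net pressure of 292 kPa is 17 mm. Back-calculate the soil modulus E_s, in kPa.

S_e = q·B·(1−ν²)/E_s · I_f  ⇒  E_s = q·B·(1−ν²)·I_f / S_e.
E_s = 292 × 5.2 × 0.9324 × 0.6 / 0.017 = 49970 kPa

E_s ≈ 50000 kPa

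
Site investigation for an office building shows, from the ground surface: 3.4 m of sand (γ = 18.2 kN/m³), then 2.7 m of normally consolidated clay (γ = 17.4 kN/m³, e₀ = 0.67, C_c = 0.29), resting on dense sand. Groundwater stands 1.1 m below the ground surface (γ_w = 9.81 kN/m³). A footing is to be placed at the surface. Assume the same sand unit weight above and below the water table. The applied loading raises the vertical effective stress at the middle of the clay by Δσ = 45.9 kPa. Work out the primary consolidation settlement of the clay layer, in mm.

Mid-depth of clay below the ground surface: z = 3.4 + 2.7/2 = 4.75 m.
Total vertical stress at mid-clay: σ_v = 18.2×3.4 + 17.4×1.35 = 85.37 kPa.
Pore pressure: u = 9.81×(4.75 − 1.1) = 35.806 kPa.
Initial effective stress: σ'_0 = σ_v − u = 85.37 − 35.806 = 49.564 kPa.
Final effective stress: σ'_f = σ'_0 + Δσ = 49.564 + 45.9 = 95.464 kPa.
Normally consolidated clay, so the full stress increment lies on the virgin compression line:
S_c = C_c·H/(1+e₀)·log₁₀(σ'_f/σ'_0) = 0.29×2.7/(1+0.67)×log₁₀(95.464/49.564)
    = 0.46886 × 0.28467 = 0.1335 m

S_c ≈ 133 mm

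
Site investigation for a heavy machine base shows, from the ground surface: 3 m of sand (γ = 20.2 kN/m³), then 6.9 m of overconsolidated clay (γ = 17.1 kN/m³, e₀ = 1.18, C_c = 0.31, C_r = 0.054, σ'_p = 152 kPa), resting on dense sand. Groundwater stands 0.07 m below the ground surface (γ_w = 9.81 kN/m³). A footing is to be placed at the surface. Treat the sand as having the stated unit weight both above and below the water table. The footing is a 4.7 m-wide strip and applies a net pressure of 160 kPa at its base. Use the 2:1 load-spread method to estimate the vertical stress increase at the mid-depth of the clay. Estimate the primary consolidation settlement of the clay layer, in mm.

S_c ≈ 58 mm

Mid-depth of clay below the ground surface: z = 3 + 6.9/2 = 6.45 m.
Total vertical stress at mid-clay: σ_v = 20.2×3 + 17.1×3.45 = 119.59 kPa.
Pore pressure: u = 9.81×(6.45 − 0.07) = 62.588 kPa.
Initial effective stress: σ'_0 = σ_v − u = 119.59 − 62.588 = 57.002 kPa.
Stress increase at mid-clay by the 2:1 spreading method:
Δσ = qB/(B+z) = 160×4.7/(4.7+6.45) = 67.444 kPa
Final effective stress: σ'_f = 57.002 + 67.444 = 124.45 kPa.
σ'_f = 124.45 ≤ σ'_p = 152 kPa, so the clay remains overconsolidated and only the recompression index applies:
S_c = C_r·H/(1+e₀)·log₁₀(σ'_f/σ'_0) = 0.054×6.9/2.18×log₁₀(124.45/57.002)
    = 0.17092 × 0.3391 = 0.05796 m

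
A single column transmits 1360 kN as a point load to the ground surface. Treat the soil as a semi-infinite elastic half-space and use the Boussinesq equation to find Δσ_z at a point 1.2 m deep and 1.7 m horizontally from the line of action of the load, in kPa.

Boussinesq vertical stress below a point load on an elastic half-space:
Δσ_z = 3P/(2πz²) · [1 + (r/z)²]^(−5/2)
r/z = 1.7/1.2 = 1.4167; [1+(r/z)²]^(−5/2) = 0.06378.
Δσ_z = 3×1360/(2π×1.2²) × 0.06378 = 450.94 × 0.06378 = 28.76 kPa

Δσ_z ≈ 28.8 kPa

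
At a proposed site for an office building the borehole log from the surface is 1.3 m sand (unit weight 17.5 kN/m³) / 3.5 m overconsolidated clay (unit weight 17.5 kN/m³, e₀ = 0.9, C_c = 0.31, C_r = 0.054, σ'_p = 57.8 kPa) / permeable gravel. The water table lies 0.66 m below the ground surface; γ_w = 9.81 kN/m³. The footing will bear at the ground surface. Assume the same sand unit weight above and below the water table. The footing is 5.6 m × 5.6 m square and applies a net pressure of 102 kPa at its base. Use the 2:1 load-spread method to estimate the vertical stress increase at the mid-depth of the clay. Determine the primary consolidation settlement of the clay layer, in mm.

S_c ≈ 85.2 mm

Mid-depth of clay below the ground surface: z = 1.3 + 3.5/2 = 3.05 m.
Total vertical stress at mid-clay: σ_v = 17.5×1.3 + 17.5×1.75 = 53.375 kPa.
Pore pressure: u = 9.81×(3.05 − 0.66) = 23.446 kPa.
Initial effective stress: σ'_0 = σ_v − u = 53.375 − 23.446 = 29.929 kPa.
Stress increase at mid-clay by the 2:1 spreading method:
Δσ = qBL/((B+z)(L+z)) = 102×5.6×5.6/((5.6+3.05)(5.6+3.05)) = 42.751 kPa
Final effective stress: σ'_f = 29.929 + 42.751 = 72.68 kPa.
σ'_f = 72.68 > σ'_p = 57.8 kPa, so the stress path crosses the preconsolidation pressure — recompression up to σ'_p, then virgin compression beyond:
S_c = H/(1+e₀)·[C_r·log₁₀(σ'_p/σ'_0) + C_c·log₁₀(σ'_f/σ'_p)]
    = 3.5/1.9 × [0.054×log₁₀(57.8/29.929) + 0.31×log₁₀(72.68/57.8)]
    = 1.8421 × [0.015435 + 0.030841] = 0.08525 m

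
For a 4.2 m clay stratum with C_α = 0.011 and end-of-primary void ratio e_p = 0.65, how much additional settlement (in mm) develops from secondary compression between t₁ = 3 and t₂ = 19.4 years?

S_s ≈ 22.7 mm

Secondary compression: S_s = C_α·H/(1+e_p)·log₁₀(t₂/t₁)
S_s = 0.011×4.2/(1+0.65)×log₁₀(19.4/3)
    = 0.028 × 0.8107 = 0.0227 m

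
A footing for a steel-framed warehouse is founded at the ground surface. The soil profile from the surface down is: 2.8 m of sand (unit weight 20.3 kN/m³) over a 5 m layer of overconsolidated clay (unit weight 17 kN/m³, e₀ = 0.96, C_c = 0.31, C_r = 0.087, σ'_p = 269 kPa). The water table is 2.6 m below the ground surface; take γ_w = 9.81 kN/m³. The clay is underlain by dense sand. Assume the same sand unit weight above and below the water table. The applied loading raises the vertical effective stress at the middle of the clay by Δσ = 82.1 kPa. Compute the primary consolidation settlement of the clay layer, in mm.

Mid-depth of clay below the ground surface: z = 2.8 + 5/2 = 5.3 m.
Total vertical stress at mid-clay: σ_v = 20.3×2.8 + 17×2.5 = 99.34 kPa.
Pore pressure: u = 9.81×(5.3 − 2.6) = 26.487 kPa.
Initial effective stress: σ'_0 = σ_v − u = 99.34 − 26.487 = 72.853 kPa.
Final effective stress: σ'_f = 72.853 + 82.1 = 154.95 kPa.
σ'_f = 154.95 ≤ σ'_p = 269 kPa, so the clay remains overconsolidated and only the recompression index applies:
S_c = C_r·H/(1+e₀)·log₁₀(σ'_f/σ'_0) = 0.087×5/1.96×log₁₀(154.95/72.853)
    = 0.22194 × 0.32774 = 0.07274 m

S_c ≈ 72.7 mm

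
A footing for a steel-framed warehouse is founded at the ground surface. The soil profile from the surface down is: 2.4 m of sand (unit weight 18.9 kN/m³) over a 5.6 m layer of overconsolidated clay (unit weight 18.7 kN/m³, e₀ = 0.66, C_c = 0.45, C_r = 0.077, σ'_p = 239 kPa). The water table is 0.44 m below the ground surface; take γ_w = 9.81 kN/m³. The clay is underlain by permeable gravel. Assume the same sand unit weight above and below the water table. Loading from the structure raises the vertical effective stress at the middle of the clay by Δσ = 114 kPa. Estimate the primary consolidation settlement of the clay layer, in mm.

Mid-depth of clay below the ground surface: z = 2.4 + 5.6/2 = 5.2 m.
Total vertical stress at mid-clay: σ_v = 18.9×2.4 + 18.7×2.8 = 97.72 kPa.
Pore pressure: u = 9.81×(5.2 − 0.44) = 46.696 kPa.
Initial effective stress: σ'_0 = σ_v − u = 97.72 − 46.696 = 51.024 kPa.
Final effective stress: σ'_f = 51.024 + 114 = 165.02 kPa.
σ'_f = 165.02 ≤ σ'_p = 239 kPa, so the clay remains overconsolidated and only the recompression index applies:
S_c = C_r·H/(1+e₀)·log₁₀(σ'_f/σ'_0) = 0.077×5.6/1.66×log₁₀(165.02/51.024)
    = 0.25976 × 0.50976 = 0.1324 m

S_c ≈ 132 mm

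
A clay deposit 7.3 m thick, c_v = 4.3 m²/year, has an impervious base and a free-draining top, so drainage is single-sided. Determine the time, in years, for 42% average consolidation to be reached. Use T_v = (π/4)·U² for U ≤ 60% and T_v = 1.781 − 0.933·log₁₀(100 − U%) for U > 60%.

t ≈ 1.72 years

Drainage path length: H_d = H = 7.3 m (single drainage).
U ≤ 60%: T_v = (π/4)·U² = (π/4)×0.42² = 0.13854.
t = T_v·H_d²/c_v = 0.13854×7.3²/4.3 = 1.717 years.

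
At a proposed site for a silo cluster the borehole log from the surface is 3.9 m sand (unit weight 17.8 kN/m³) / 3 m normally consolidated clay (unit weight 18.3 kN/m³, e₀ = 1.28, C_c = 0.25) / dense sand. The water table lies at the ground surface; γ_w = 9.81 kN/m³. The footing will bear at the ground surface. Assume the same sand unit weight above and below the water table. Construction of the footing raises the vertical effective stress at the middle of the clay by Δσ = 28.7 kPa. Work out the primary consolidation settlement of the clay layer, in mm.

S_c ≈ 71.9 mm

Mid-depth of clay below the ground surface: z = 3.9 + 3/2 = 5.4 m.
Total vertical stress at mid-clay: σ_v = 17.8×3.9 + 18.3×1.5 = 96.87 kPa.
Pore pressure: u = 9.81×(5.4 − 0) = 52.974 kPa.
Initial effective stress: σ'_0 = σ_v − u = 96.87 − 52.974 = 43.896 kPa.
Final effective stress: σ'_f = σ'_0 + Δσ = 43.896 + 28.7 = 72.596 kPa.
Normally consolidated clay, so the full stress increment lies on the virgin compression line:
S_c = C_c·H/(1+e₀)·log₁₀(σ'_f/σ'_0) = 0.25×3/(1+1.28)×log₁₀(72.596/43.896)
    = 0.32895 × 0.21849 = 0.07187 m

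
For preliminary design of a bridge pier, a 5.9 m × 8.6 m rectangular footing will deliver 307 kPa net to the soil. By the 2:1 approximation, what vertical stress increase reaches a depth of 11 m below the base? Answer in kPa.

By the 2:1 method the load spreads at 1 horizontal : 2 vertical, so at depth z the loaded area has grown by z in each plan dimension:
Δσ = qBL/((B+z)(L+z)) = 307×5.9×8.6/((5.9+11)(8.6+11)) = 47.027 kPa

Δσ_z ≈ 47 kPa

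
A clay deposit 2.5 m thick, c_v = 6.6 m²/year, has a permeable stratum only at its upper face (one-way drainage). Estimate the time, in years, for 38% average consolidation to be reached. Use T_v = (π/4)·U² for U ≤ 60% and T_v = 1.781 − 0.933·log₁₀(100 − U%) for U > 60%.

Drainage path length: H_d = H = 2.5 m (single drainage).
U ≤ 60%: T_v = (π/4)·U² = (π/4)×0.38² = 0.11341.
t = T_v·H_d²/c_v = 0.11341×2.5²/6.6 = 0.1074 years.

t ≈ 0.107 years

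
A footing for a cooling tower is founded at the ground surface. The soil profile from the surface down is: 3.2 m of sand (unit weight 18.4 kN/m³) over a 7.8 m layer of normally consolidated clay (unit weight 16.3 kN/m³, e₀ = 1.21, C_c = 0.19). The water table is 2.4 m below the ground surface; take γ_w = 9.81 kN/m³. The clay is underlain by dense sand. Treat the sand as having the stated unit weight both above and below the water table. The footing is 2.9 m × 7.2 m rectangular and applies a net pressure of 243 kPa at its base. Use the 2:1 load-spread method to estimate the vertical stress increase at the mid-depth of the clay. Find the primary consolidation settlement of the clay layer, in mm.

S_c ≈ 111 mm

Mid-depth of clay below the ground surface: z = 3.2 + 7.8/2 = 7.1 m.
Total vertical stress at mid-clay: σ_v = 18.4×3.2 + 16.3×3.9 = 122.45 kPa.
Pore pressure: u = 9.81×(7.1 − 2.4) = 46.107 kPa.
Initial effective stress: σ'_0 = σ_v − u = 122.45 − 46.107 = 76.343 kPa.
Stress increase at mid-clay by the 2:1 spreading method:
Δσ = qBL/((B+z)(L+z)) = 243×2.9×7.2/((2.9+7.1)(7.2+7.1)) = 35.481 kPa
Final effective stress: σ'_f = σ'_0 + Δσ = 76.343 + 35.481 = 111.82 kPa.
Normally consolidated clay, so the full stress increment lies on the virgin compression line:
S_c = C_c·H/(1+e₀)·log₁₀(σ'_f/σ'_0) = 0.19×7.8/(1+1.21)×log₁₀(111.82/76.343)
    = 0.67059 × 0.16575 = 0.1112 m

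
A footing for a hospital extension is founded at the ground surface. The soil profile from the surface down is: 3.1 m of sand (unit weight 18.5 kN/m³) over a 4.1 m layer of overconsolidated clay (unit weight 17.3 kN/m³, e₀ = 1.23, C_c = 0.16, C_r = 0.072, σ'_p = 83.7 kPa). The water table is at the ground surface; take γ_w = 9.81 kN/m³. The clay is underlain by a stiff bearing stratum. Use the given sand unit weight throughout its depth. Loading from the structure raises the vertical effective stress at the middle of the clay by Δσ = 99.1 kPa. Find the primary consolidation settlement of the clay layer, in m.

Mid-depth of clay below the ground surface: z = 3.1 + 4.1/2 = 5.15 m.
Total vertical stress at mid-clay: σ_v = 18.5×3.1 + 17.3×2.05 = 92.815 kPa.
Pore pressure: u = 9.81×(5.15 − 0) = 50.522 kPa.
Initial effective stress: σ'_0 = σ_v − u = 92.815 − 50.522 = 42.293 kPa.
Final effective stress: σ'_f = 42.293 + 99.1 = 141.39 kPa.
σ'_f = 141.39 > σ'_p = 83.7 kPa, so the stress path crosses the preconsolidation pressure — recompression up to σ'_p, then virgin compression beyond:
S_c = H/(1+e₀)·[C_r·log₁₀(σ'_p/σ'_0) + C_c·log₁₀(σ'_f/σ'_p)]
    = 4.1/2.23 × [0.072×log₁₀(83.7/42.293) + 0.16×log₁₀(141.39/83.7)]
    = 1.8386 × [0.021345 + 0.036431] = 0.1062 m

S_c ≈ 0.106 m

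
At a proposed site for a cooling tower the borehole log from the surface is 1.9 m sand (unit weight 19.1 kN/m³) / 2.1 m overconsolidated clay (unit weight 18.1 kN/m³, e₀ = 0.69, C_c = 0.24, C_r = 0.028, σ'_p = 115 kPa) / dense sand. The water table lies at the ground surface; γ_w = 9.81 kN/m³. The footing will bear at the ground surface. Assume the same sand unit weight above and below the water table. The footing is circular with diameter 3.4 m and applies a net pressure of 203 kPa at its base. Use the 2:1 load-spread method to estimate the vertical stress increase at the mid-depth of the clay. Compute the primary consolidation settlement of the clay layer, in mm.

Mid-depth of clay below the ground surface: z = 1.9 + 2.1/2 = 2.95 m.
Total vertical stress at mid-clay: σ_v = 19.1×1.9 + 18.1×1.05 = 55.295 kPa.
Pore pressure: u = 9.81×(2.95 − 0) = 28.94 kPa.
Initial effective stress: σ'_0 = σ_v − u = 55.295 − 28.94 = 26.355 kPa.
Stress increase at mid-clay by the 2:1 spreading method:
Δσ ≈ qD²/(D+z)² = 203×3.4²/(3.4+2.95)² = 58.198 kPa
Final effective stress: σ'_f = 26.355 + 58.198 = 84.553 kPa.
σ'_f = 84.553 ≤ σ'_p = 115 kPa, so the clay remains overconsolidated and only the recompression index applies:
S_c = C_r·H/(1+e₀)·log₁₀(σ'_f/σ'_0) = 0.028×2.1/1.69×log₁₀(84.553/26.355)
    = 0.034793 × 0.50627 = 0.01761 m

S_c ≈ 17.6 mm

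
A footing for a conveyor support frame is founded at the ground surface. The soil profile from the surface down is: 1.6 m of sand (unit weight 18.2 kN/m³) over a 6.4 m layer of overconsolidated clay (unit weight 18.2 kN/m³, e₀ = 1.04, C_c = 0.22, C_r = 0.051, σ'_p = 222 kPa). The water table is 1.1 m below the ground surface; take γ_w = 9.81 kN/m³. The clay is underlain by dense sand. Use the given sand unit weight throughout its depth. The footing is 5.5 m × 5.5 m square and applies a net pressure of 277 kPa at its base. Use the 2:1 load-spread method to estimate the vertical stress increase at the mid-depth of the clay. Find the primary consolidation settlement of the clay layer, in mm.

Mid-depth of clay below the ground surface: z = 1.6 + 6.4/2 = 4.8 m.
Total vertical stress at mid-clay: σ_v = 18.2×1.6 + 18.2×3.2 = 87.36 kPa.
Pore pressure: u = 9.81×(4.8 − 1.1) = 36.297 kPa.
Initial effective stress: σ'_0 = σ_v − u = 87.36 − 36.297 = 51.063 kPa.
Stress increase at mid-clay by the 2:1 spreading method:
Δσ = qBL/((B+z)(L+z)) = 277×5.5×5.5/((5.5+4.8)(5.5+4.8)) = 78.982 kPa
Final effective stress: σ'_f = 51.063 + 78.982 = 130.05 kPa.
σ'_f = 130.05 ≤ σ'_p = 222 kPa, so the clay remains overconsolidated and only the recompression index applies:
S_c = C_r·H/(1+e₀)·log₁₀(σ'_f/σ'_0) = 0.051×6.4/2.04×log₁₀(130.05/51.063)
    = 0.16 × 0.406 = 0.06496 m

S_c ≈ 65 mm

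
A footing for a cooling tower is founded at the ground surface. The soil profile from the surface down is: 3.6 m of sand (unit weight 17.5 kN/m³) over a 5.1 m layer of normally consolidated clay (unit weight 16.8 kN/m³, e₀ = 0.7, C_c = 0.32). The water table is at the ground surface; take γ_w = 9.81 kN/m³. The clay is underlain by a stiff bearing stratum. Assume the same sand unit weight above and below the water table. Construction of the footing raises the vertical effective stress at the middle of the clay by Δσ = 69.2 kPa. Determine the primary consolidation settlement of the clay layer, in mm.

Mid-depth of clay below the ground surface: z = 3.6 + 5.1/2 = 6.15 m.
Total vertical stress at mid-clay: σ_v = 17.5×3.6 + 16.8×2.55 = 105.84 kPa.
Pore pressure: u = 9.81×(6.15 − 0) = 60.332 kPa.
Initial effective stress: σ'_0 = σ_v − u = 105.84 − 60.332 = 45.508 kPa.
Final effective stress: σ'_f = σ'_0 + Δσ = 45.508 + 69.2 = 114.71 kPa.
Normally consolidated clay, so the full stress increment lies on the virgin compression line:
S_c = C_c·H/(1+e₀)·log₁₀(σ'_f/σ'_0) = 0.32×5.1/(1+0.7)×log₁₀(114.71/45.508)
    = 0.96 × 0.40151 = 0.3854 m

S_c ≈ 385 mm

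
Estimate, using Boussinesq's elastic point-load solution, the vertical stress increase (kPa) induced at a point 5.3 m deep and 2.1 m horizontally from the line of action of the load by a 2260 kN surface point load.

Boussinesq vertical stress below a point load on an elastic half-space:
Δσ_z = 3P/(2πz²) · [1 + (r/z)²]^(−5/2)
r/z = 2.1/5.3 = 0.39623; [1+(r/z)²]^(−5/2) = 0.6945.
Δσ_z = 3×2260/(2π×5.3²) × 0.6945 = 38.415 × 0.6945 = 26.68 kPa

Δσ_z ≈ 26.7 kPa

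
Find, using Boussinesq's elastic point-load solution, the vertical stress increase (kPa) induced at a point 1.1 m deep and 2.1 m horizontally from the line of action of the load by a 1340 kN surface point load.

Δσ_z ≈ 11.4 kPa

Boussinesq vertical stress below a point load on an elastic half-space:
Δσ_z = 3P/(2πz²) · [1 + (r/z)²]^(−5/2)
r/z = 2.1/1.1 = 1.9091; [1+(r/z)²]^(−5/2) = 0.021509.
Δσ_z = 3×1340/(2π×1.1²) × 0.021509 = 528.76 × 0.021509 = 11.37 kPa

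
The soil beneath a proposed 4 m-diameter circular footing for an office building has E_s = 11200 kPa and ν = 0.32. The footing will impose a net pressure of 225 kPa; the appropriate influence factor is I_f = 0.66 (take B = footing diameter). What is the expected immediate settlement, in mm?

S_e ≈ 47.6 mm

Immediate (elastic) settlement: S_e = q·B·(1−ν²)/E_s · I_f.
S_e = 225 × 4 × (1 − 0.32²) / 11200 × 0.66
    = 225 × 4 × 0.8976 / 11200 × 0.66
    = 0.0476 m = 47.6 mm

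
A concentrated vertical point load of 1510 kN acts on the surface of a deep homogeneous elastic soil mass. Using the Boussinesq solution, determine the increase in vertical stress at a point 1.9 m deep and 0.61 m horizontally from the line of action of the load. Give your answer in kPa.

Δσ_z ≈ 156 kPa

Boussinesq vertical stress below a point load on an elastic half-space:
Δσ_z = 3P/(2πz²) · [1 + (r/z)²]^(−5/2)
r/z = 0.61/1.9 = 0.32105; [1+(r/z)²]^(−5/2) = 0.78251.
Δσ_z = 3×1510/(2π×1.9²) × 0.78251 = 199.72 × 0.78251 = 156.3 kPa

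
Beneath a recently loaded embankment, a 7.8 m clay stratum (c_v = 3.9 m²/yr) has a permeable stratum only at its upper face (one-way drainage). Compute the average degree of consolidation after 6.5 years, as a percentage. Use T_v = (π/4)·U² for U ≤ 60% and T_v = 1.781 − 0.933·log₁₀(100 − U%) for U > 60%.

Drainage path length: H_d = H = 7.8 m (single drainage).
T_v = c_v·t/H_d² = 3.9×6.5/7.8² = 0.41667.
T_v = 0.41667 corresponds to the U > 60% branch:
U = 1 − 10^((1.781 − T_v)/0.933)/100 = 0.7101

U ≈ 71 %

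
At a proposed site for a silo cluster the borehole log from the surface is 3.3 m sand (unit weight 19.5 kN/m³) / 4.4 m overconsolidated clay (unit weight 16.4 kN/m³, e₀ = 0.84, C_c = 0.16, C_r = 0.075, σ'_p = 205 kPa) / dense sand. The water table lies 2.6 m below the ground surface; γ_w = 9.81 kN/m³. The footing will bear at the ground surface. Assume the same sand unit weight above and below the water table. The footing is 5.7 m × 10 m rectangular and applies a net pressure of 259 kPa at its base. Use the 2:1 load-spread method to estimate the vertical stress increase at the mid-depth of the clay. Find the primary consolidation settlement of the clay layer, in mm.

Mid-depth of clay below the ground surface: z = 3.3 + 4.4/2 = 5.5 m.
Total vertical stress at mid-clay: σ_v = 19.5×3.3 + 16.4×2.2 = 100.43 kPa.
Pore pressure: u = 9.81×(5.5 − 2.6) = 28.449 kPa.
Initial effective stress: σ'_0 = σ_v − u = 100.43 − 28.449 = 71.981 kPa.
Stress increase at mid-clay by the 2:1 spreading method:
Δσ = qBL/((B+z)(L+z)) = 259×5.7×10/((5.7+5.5)(10+5.5)) = 85.04 kPa
Final effective stress: σ'_f = 71.981 + 85.04 = 157.02 kPa.
σ'_f = 157.02 ≤ σ'_p = 205 kPa, so the clay remains overconsolidated and only the recompression index applies:
S_c = C_r·H/(1+e₀)·log₁₀(σ'_f/σ'_0) = 0.075×4.4/1.84×log₁₀(157.02/71.981)
    = 0.17935 × 0.33874 = 0.06075 m

S_c ≈ 60.8 mm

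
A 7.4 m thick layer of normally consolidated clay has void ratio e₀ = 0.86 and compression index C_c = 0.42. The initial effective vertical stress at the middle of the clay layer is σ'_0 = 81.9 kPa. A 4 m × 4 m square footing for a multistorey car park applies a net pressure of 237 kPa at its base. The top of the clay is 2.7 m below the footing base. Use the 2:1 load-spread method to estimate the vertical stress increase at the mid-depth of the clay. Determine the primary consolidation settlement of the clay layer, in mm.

Mid-depth of clay below the footing base: z = 2.7 + 7.4/2 = 6.4 m.
Stress increase at mid-clay by the 2:1 spreading method:
Δσ = qBL/((B+z)(L+z)) = 237×4×4/((4+6.4)(4+6.4)) = 35.059 kPa
Final effective stress: σ'_f = σ'_0 + Δσ = 81.9 + 35.059 = 116.96 kPa.
Normally consolidated clay, so the full stress increment lies on the virgin compression line:
S_c = C_c·H/(1+e₀)·log₁₀(σ'_f/σ'_0) = 0.42×7.4/(1+0.86)×log₁₀(116.96/81.9)
    = 1.671 × 0.15475 = 0.2586 m

S_c ≈ 259 mm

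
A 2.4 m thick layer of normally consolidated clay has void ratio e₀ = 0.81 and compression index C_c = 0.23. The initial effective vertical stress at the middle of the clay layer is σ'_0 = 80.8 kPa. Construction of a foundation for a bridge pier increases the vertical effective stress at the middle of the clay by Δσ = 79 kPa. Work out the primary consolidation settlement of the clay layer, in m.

Final effective stress: σ'_f = σ'_0 + Δσ = 80.8 + 79 = 159.8 kPa.
Normally consolidated clay, so the full stress increment lies on the virgin compression line:
S_c = C_c·H/(1+e₀)·log₁₀(σ'_f/σ'_0) = 0.23×2.4/(1+0.81)×log₁₀(159.8/80.8)
    = 0.30497 × 0.29617 = 0.09032 m

S_c ≈ 0.0903 m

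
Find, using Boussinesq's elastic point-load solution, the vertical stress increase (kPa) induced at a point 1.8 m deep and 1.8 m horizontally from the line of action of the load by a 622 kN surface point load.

Boussinesq vertical stress below a point load on an elastic half-space:
Δσ_z = 3P/(2πz²) · [1 + (r/z)²]^(−5/2)
r/z = 1.8/1.8 = 1; [1+(r/z)²]^(−5/2) = 0.17678.
Δσ_z = 3×622/(2π×1.8²) × 0.17678 = 91.661 × 0.17678 = 16.2 kPa

Δσ_z ≈ 16.2 kPa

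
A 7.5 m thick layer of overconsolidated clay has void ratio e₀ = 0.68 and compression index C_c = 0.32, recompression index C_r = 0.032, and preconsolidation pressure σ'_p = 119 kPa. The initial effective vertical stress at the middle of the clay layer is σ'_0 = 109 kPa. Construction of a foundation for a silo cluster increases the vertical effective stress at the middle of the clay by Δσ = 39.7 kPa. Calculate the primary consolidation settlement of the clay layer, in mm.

Final effective stress: σ'_f = 109 + 39.7 = 148.7 kPa.
σ'_f = 148.7 > σ'_p = 119 kPa, so the stress path crosses the preconsolidation pressure — recompression up to σ'_p, then virgin compression beyond:
S_c = H/(1+e₀)·[C_r·log₁₀(σ'_p/σ'_0) + C_c·log₁₀(σ'_f/σ'_p)]
    = 7.5/1.68 × [0.032×log₁₀(119/109) + 0.32×log₁₀(148.7/119)]
    = 4.4643 × [0.0012199 + 0.030964] = 0.1437 m

S_c ≈ 144 mm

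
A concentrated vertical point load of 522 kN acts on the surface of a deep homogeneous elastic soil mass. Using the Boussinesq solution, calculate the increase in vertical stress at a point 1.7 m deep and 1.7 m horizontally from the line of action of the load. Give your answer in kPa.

Δσ_z ≈ 15.2 kPa

Boussinesq vertical stress below a point load on an elastic half-space:
Δσ_z = 3P/(2πz²) · [1 + (r/z)²]^(−5/2)
r/z = 1.7/1.7 = 1; [1+(r/z)²]^(−5/2) = 0.17678.
Δσ_z = 3×522/(2π×1.7²) × 0.17678 = 86.241 × 0.17678 = 15.25 kPa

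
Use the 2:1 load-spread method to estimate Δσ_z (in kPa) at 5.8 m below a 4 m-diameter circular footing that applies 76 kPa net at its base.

Δσ_z ≈ 12.7 kPa

By the 2:1 method the load spreads at 1 horizontal : 2 vertical, so at depth z the loaded area has grown by z in each plan dimension:
Δσ ≈ qD²/(D+z)² = 76×4²/(4+5.8)² = 12.661 kPa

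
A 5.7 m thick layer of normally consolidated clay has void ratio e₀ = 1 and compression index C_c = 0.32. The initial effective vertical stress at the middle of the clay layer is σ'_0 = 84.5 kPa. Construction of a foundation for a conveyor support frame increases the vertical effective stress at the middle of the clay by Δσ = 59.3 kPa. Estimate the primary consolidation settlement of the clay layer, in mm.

S_c ≈ 211 mm

Final effective stress: σ'_f = σ'_0 + Δσ = 84.5 + 59.3 = 143.8 kPa.
Normally consolidated clay, so the full stress increment lies on the virgin compression line:
S_c = C_c·H/(1+e₀)·log₁₀(σ'_f/σ'_0) = 0.32×5.7/(1+1)×log₁₀(143.8/84.5)
    = 0.912 × 0.2309 = 0.2106 m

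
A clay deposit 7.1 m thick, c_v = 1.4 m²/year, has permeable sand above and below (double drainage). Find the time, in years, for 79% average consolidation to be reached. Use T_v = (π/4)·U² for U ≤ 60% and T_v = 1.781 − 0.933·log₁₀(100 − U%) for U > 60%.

t ≈ 4.93 years

Drainage path length: H_d = H/2 = 3.55 m (double drainage).
U > 60%: T_v = 1.781 − 0.933·log₁₀(100 − 79) = 0.54737.
t = T_v·H_d²/c_v = 0.54737×3.55²/1.4 = 4.927 years.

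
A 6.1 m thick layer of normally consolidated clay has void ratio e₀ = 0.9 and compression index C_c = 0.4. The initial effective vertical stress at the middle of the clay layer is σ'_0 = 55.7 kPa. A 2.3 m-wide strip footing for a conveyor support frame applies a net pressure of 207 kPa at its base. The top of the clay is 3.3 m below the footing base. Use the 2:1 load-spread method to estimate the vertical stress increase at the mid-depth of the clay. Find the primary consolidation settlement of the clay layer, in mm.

Mid-depth of clay below the footing base: z = 3.3 + 6.1/2 = 6.35 m.
Stress increase at mid-clay by the 2:1 spreading method:
Δσ = qB/(B+z) = 207×2.3/(2.3+6.35) = 55.04 kPa
Final effective stress: σ'_f = σ'_0 + Δσ = 55.7 + 55.04 = 110.74 kPa.
Normally consolidated clay, so the full stress increment lies on the virgin compression line:
S_c = C_c·H/(1+e₀)·log₁₀(σ'_f/σ'_0) = 0.4×6.1/(1+0.9)×log₁₀(110.74/55.7)
    = 1.2842 × 0.29845 = 0.3833 m

S_c ≈ 383 mm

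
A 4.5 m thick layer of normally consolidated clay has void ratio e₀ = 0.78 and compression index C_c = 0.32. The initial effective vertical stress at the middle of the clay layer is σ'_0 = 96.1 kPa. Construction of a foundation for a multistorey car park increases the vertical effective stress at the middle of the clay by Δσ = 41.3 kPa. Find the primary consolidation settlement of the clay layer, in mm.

Final effective stress: σ'_f = σ'_0 + Δσ = 96.1 + 41.3 = 137.4 kPa.
Normally consolidated clay, so the full stress increment lies on the virgin compression line:
S_c = C_c·H/(1+e₀)·log₁₀(σ'_f/σ'_0) = 0.32×4.5/(1+0.78)×log₁₀(137.4/96.1)
    = 0.80899 × 0.15526 = 0.1256 m

S_c ≈ 126 mm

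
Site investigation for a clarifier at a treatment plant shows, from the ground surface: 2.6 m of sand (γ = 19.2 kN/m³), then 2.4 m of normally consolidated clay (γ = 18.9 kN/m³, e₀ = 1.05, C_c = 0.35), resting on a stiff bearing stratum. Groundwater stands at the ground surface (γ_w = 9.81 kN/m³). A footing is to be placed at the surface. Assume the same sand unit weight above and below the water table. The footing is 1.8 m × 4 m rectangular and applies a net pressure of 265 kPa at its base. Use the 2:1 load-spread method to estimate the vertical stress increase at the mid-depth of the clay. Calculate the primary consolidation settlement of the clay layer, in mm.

Mid-depth of clay below the ground surface: z = 2.6 + 2.4/2 = 3.8 m.
Total vertical stress at mid-clay: σ_v = 19.2×2.6 + 18.9×1.2 = 72.6 kPa.
Pore pressure: u = 9.81×(3.8 − 0) = 37.278 kPa.
Initial effective stress: σ'_0 = σ_v − u = 72.6 − 37.278 = 35.322 kPa.
Stress increase at mid-clay by the 2:1 spreading method:
Δσ = qBL/((B+z)(L+z)) = 265×1.8×4/((1.8+3.8)(4+3.8)) = 43.681 kPa
Final effective stress: σ'_f = σ'_0 + Δσ = 35.322 + 43.681 = 79.003 kPa.
Normally consolidated clay, so the full stress increment lies on the virgin compression line:
S_c = C_c·H/(1+e₀)·log₁₀(σ'_f/σ'_0) = 0.35×2.4/(1+1.05)×log₁₀(79.003/35.322)
    = 0.40976 × 0.3496 = 0.1433 m

S_c ≈ 143 mm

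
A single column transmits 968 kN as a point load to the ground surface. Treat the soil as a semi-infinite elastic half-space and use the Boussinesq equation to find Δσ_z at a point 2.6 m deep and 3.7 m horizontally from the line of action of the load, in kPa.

Boussinesq vertical stress below a point load on an elastic half-space:
Δσ_z = 3P/(2πz²) · [1 + (r/z)²]^(−5/2)
r/z = 3.7/2.6 = 1.4231; [1+(r/z)²]^(−5/2) = 0.062825.
Δσ_z = 3×968/(2π×2.6²) × 0.062825 = 68.371 × 0.062825 = 4.295 kPa

Δσ_z ≈ 4.3 kPa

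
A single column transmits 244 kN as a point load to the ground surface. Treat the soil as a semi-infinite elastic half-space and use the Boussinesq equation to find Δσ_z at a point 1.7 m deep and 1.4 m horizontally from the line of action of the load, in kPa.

Boussinesq vertical stress below a point load on an elastic half-space:
Δσ_z = 3P/(2πz²) · [1 + (r/z)²]^(−5/2)
r/z = 1.4/1.7 = 0.82353; [1+(r/z)²]^(−5/2) = 0.27409.
Δσ_z = 3×244/(2π×1.7²) × 0.27409 = 40.312 × 0.27409 = 11.05 kPa

Δσ_z ≈ 11 kPa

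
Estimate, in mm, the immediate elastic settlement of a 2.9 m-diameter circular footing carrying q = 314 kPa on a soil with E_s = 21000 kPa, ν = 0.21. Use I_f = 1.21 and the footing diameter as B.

Immediate (elastic) settlement: S_e = q·B·(1−ν²)/E_s · I_f.
S_e = 314 × 2.9 × (1 − 0.21²) / 21000 × 1.21
    = 314 × 2.9 × 0.9559 / 21000 × 1.21
    = 0.05015 m = 50.15 mm

S_e ≈ 50.2 mm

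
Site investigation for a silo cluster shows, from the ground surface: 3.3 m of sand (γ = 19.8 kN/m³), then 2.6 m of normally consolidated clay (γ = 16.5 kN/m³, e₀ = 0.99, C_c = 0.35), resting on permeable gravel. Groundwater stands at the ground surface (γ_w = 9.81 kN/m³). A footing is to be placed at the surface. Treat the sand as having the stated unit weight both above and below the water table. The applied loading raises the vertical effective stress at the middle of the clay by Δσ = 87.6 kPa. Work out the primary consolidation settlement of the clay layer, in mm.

Mid-depth of clay below the ground surface: z = 3.3 + 2.6/2 = 4.6 m.
Total vertical stress at mid-clay: σ_v = 19.8×3.3 + 16.5×1.3 = 86.79 kPa.
Pore pressure: u = 9.81×(4.6 − 0) = 45.126 kPa.
Initial effective stress: σ'_0 = σ_v − u = 86.79 − 45.126 = 41.664 kPa.
Final effective stress: σ'_f = σ'_0 + Δσ = 41.664 + 87.6 = 129.26 kPa.
Normally consolidated clay, so the full stress increment lies on the virgin compression line:
S_c = C_c·H/(1+e₀)·log₁₀(σ'_f/σ'_0) = 0.35×2.6/(1+0.99)×log₁₀(129.26/41.664)
    = 0.45729 × 0.4917 = 0.2248 m

S_c ≈ 225 mm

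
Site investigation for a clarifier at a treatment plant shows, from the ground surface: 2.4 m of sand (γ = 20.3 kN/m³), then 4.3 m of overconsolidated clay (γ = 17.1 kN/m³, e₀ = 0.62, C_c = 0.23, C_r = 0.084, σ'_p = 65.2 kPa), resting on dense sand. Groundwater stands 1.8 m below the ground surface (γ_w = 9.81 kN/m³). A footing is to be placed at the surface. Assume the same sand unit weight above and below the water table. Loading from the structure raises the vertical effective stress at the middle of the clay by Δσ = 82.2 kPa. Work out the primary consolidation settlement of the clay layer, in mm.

S_c ≈ 214 mm

Mid-depth of clay below the ground surface: z = 2.4 + 4.3/2 = 4.55 m.
Total vertical stress at mid-clay: σ_v = 20.3×2.4 + 17.1×2.15 = 85.485 kPa.
Pore pressure: u = 9.81×(4.55 − 1.8) = 26.978 kPa.
Initial effective stress: σ'_0 = σ_v − u = 85.485 − 26.978 = 58.507 kPa.
Final effective stress: σ'_f = 58.507 + 82.2 = 140.71 kPa.
σ'_f = 140.71 > σ'_p = 65.2 kPa, so the stress path crosses the preconsolidation pressure — recompression up to σ'_p, then virgin compression beyond:
S_c = H/(1+e₀)·[C_r·log₁₀(σ'_p/σ'_0) + C_c·log₁₀(σ'_f/σ'_p)]
    = 4.3/1.62 × [0.084×log₁₀(65.2/58.507) + 0.23×log₁₀(140.71/65.2)]
    = 2.6543 × [0.0039513 + 0.076838] = 0.2144 m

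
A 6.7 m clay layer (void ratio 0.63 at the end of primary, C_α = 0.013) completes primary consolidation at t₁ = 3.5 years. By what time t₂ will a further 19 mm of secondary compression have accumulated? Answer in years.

S_s = C_α·H/(1+e_p)·log₁₀(t₂/t₁) ⇒ log₁₀(t₂/t₁) = S_s·(1+e_p)/(C_α·H).
log₁₀(t₂/t₁) = 0.019 × (1+0.63) / (0.013×6.7) = 0.3556
t₂ = t₁ × 10^0.3556 = 3.5 × 2.268 = 7.937 years

t₂ ≈ 7.94 years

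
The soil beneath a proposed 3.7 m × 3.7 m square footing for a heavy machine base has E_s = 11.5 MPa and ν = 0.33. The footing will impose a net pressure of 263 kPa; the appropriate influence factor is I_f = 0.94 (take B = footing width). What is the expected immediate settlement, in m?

Immediate (elastic) settlement: S_e = q·B·(1−ν²)/E_s · I_f.
E_s = 11.5 MPa = 11500 kPa.
S_e = 263 × 3.7 × (1 − 0.33²) / 11500 × 0.94
    = 263 × 3.7 × 0.8911 / 11500 × 0.94
    = 0.07088 m

S_e ≈ 0.0709 m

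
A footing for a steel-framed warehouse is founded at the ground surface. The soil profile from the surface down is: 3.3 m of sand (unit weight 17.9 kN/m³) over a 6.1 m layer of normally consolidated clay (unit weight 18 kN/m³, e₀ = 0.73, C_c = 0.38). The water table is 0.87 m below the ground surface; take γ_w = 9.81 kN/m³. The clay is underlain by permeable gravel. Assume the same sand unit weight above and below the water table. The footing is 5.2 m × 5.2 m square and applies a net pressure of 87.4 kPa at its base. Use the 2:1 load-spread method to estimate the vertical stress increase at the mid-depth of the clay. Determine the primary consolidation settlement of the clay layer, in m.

Mid-depth of clay below the ground surface: z = 3.3 + 6.1/2 = 6.35 m.
Total vertical stress at mid-clay: σ_v = 17.9×3.3 + 18×3.05 = 113.97 kPa.
Pore pressure: u = 9.81×(6.35 − 0.87) = 53.759 kPa.
Initial effective stress: σ'_0 = σ_v − u = 113.97 − 53.759 = 60.211 kPa.
Stress increase at mid-clay by the 2:1 spreading method:
Δσ = qBL/((B+z)(L+z)) = 87.4×5.2×5.2/((5.2+6.35)(5.2+6.35)) = 17.716 kPa
Final effective stress: σ'_f = σ'_0 + Δσ = 60.211 + 17.716 = 77.927 kPa.
Normally consolidated clay, so the full stress increment lies on the virgin compression line:
S_c = C_c·H/(1+e₀)·log₁₀(σ'_f/σ'_0) = 0.38×6.1/(1+0.73)×log₁₀(77.927/60.211)
    = 1.3399 × 0.11201 = 0.1501 m

S_c ≈ 0.15 m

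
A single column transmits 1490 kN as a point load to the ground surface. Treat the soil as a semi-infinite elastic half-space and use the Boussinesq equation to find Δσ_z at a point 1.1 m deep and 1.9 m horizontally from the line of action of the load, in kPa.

Δσ_z ≈ 18.6 kPa

Boussinesq vertical stress below a point load on an elastic half-space:
Δσ_z = 3P/(2πz²) · [1 + (r/z)²]^(−5/2)
r/z = 1.9/1.1 = 1.7273; [1+(r/z)²]^(−5/2) = 0.031575.
Δσ_z = 3×1490/(2π×1.1²) × 0.031575 = 587.95 × 0.031575 = 18.56 kPa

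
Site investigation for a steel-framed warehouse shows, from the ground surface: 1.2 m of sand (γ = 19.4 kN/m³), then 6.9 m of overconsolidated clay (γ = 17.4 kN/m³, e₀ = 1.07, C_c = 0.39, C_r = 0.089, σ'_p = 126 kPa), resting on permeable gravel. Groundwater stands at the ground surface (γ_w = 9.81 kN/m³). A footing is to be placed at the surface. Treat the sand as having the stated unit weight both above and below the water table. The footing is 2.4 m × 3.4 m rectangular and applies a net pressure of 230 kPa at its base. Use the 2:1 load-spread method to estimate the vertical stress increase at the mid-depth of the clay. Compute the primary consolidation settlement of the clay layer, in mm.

Mid-depth of clay below the ground surface: z = 1.2 + 6.9/2 = 4.65 m.
Total vertical stress at mid-clay: σ_v = 19.4×1.2 + 17.4×3.45 = 83.31 kPa.
Pore pressure: u = 9.81×(4.65 − 0) = 45.617 kPa.
Initial effective stress: σ'_0 = σ_v − u = 83.31 − 45.617 = 37.693 kPa.
Stress increase at mid-clay by the 2:1 spreading method:
Δσ = qBL/((B+z)(L+z)) = 230×2.4×3.4/((2.4+4.65)(3.4+4.65)) = 33.07 kPa
Final effective stress: σ'_f = 37.693 + 33.07 = 70.763 kPa.
σ'_f = 70.763 ≤ σ'_p = 126 kPa, so the clay remains overconsolidated and only the recompression index applies:
S_c = C_r·H/(1+e₀)·log₁₀(σ'_f/σ'_0) = 0.089×6.9/2.07×log₁₀(70.763/37.693)
    = 0.29666 × 0.27355 = 0.08115 m

S_c ≈ 81.2 mm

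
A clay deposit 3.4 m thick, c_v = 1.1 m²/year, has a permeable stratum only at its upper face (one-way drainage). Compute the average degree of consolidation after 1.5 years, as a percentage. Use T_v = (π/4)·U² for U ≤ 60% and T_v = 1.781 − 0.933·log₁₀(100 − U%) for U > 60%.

U ≈ 42.6 %

Drainage path length: H_d = H = 3.4 m (single drainage).
T_v = c_v·t/H_d² = 1.1×1.5/3.4² = 0.14273.
T_v = 0.14273 corresponds to the U ≤ 60% branch:
U = √(4T_v/π) = 0.4263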